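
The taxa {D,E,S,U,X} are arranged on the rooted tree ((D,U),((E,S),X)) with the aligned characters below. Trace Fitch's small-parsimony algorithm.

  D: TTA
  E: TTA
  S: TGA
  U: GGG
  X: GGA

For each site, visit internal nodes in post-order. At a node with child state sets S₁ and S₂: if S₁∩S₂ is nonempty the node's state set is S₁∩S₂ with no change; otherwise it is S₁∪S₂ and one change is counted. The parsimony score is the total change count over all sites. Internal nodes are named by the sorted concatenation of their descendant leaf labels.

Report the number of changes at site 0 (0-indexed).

2

[col 0] DU: children D:{T}, U:{G} ∪→ {G,T}; cost 1
[col 0] ES: children E:{T}, S:{T} ∩→ {T}; cost 0
[col 0] ESX: children ES:{T}, X:{G} ∪→ {G,T}; cost 1
[col 0] DESUX: children DU:{G,T}, ESX:{G,T} ∩→ {G,T}; cost 0
[col 1] DU: children D:{T}, U:{G} ∪→ {G,T}; cost 1
[col 1] ES: children E:{T}, S:{G} ∪→ {G,T}; cost 1
[col 1] ESX: children ES:{G,T}, X:{G} ∩→ {G}; cost 0
[col 1] DESUX: children DU:{G,T}, ESX:{G} ∩→ {G}; cost 0
[col 2] DU: children D:{A}, U:{G} ∪→ {A,G}; cost 1
[col 2] ES: children E:{A}, S:{A} ∩→ {A}; cost 0
[col 2] ESX: children ES:{A}, X:{A} ∩→ {A}; cost 0
[col 2] DESUX: children DU:{A,G}, ESX:{A} ∩→ {A}; cost 0
per-site changes: [2, 2, 1]; total = 5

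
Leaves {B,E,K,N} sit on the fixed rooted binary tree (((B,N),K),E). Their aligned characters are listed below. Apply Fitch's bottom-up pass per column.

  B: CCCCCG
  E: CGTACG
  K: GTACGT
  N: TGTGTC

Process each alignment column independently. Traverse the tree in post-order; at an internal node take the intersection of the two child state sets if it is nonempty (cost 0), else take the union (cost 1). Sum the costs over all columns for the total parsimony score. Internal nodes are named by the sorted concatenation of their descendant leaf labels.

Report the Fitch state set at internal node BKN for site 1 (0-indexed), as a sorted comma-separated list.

site 0, node BN: B={C} ∪ N={T} → {C,T} (+1)
site 0, node BKN: BN={C,T} ∪ K={G} → {C,G,T} (+1)
site 0, node BEKN: BKN={C,G,T} ∩ E={C} → {C} (+0)
site 1, node BN: B={C} ∪ N={G} → {C,G} (+1)
site 1, node BKN: BN={C,G} ∪ K={T} → {C,G,T} (+1)
site 1, node BEKN: BKN={C,G,T} ∩ E={G} → {G} (+0)
site 2, node BN: B={C} ∪ N={T} → {C,T} (+1)
site 2, node BKN: BN={C,T} ∪ K={A} → {A,C,T} (+1)
site 2, node BEKN: BKN={A,C,T} ∩ E={T} → {T} (+0)
site 3, node BN: B={C} ∪ N={G} → {C,G} (+1)
site 3, node BKN: BN={C,G} ∩ K={C} → {C} (+0)
site 3, node BEKN: BKN={C} ∪ E={A} → {A,C} (+1)
site 4, node BN: B={C} ∪ N={T} → {C,T} (+1)
site 4, node BKN: BN={C,T} ∪ K={G} → {C,G,T} (+1)
site 4, node BEKN: BKN={C,G,T} ∩ E={C} → {C} (+0)
site 5, node BN: B={G} ∪ N={C} → {C,G} (+1)
site 5, node BKN: BN={C,G} ∪ K={T} → {C,G,T} (+1)
site 5, node BEKN: BKN={C,G,T} ∩ E={G} → {G} (+0)
per-site changes: [2, 2, 2, 2, 2, 2]; total = 12

C,G,T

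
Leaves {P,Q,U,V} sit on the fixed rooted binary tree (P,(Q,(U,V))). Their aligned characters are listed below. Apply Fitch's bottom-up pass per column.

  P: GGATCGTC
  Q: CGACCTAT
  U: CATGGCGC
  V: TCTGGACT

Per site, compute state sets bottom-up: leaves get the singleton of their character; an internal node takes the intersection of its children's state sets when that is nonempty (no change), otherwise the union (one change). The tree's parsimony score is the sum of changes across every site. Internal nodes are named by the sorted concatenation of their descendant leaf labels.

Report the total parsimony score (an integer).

site 0, node UV: U={C} ∪ V={T} → {C,T} (+1)
site 0, node QUV: Q={C} ∩ UV={C,T} → {C} (+0)
site 0, node PQUV: P={G} ∪ QUV={C} → {C,G} (+1)
site 1, node UV: U={A} ∪ V={C} → {A,C} (+1)
site 1, node QUV: Q={G} ∪ UV={A,C} → {A,C,G} (+1)
site 1, node PQUV: P={G} ∩ QUV={A,C,G} → {G} (+0)
site 2, node UV: U={T} ∩ V={T} → {T} (+0)
site 2, node QUV: Q={A} ∪ UV={T} → {A,T} (+1)
site 2, node PQUV: P={A} ∩ QUV={A,T} → {A} (+0)
site 3, node UV: U={G} ∩ V={G} → {G} (+0)
site 3, node QUV: Q={C} ∪ UV={G} → {C,G} (+1)
site 3, node PQUV: P={T} ∪ QUV={C,G} → {C,G,T} (+1)
site 4, node UV: U={G} ∩ V={G} → {G} (+0)
site 4, node QUV: Q={C} ∪ UV={G} → {C,G} (+1)
site 4, node PQUV: P={C} ∩ QUV={C,G} → {C} (+0)
site 5, node UV: U={C} ∪ V={A} → {A,C} (+1)
site 5, node QUV: Q={T} ∪ UV={A,C} → {A,C,T} (+1)
site 5, node PQUV: P={G} ∪ QUV={A,C,T} → {A,C,G,T} (+1)
site 6, node UV: U={G} ∪ V={C} → {C,G} (+1)
site 6, node QUV: Q={A} ∪ UV={C,G} → {A,C,G} (+1)
site 6, node PQUV: P={T} ∪ QUV={A,C,G} → {A,C,G,T} (+1)
site 7, node UV: U={C} ∪ V={T} → {C,T} (+1)
site 7, node QUV: Q={T} ∩ UV={C,T} → {T} (+0)
site 7, node PQUV: P={C} ∪ QUV={T} → {C,T} (+1)
per-site changes: [2, 2, 1, 2, 1, 3, 3, 2]; total = 16

16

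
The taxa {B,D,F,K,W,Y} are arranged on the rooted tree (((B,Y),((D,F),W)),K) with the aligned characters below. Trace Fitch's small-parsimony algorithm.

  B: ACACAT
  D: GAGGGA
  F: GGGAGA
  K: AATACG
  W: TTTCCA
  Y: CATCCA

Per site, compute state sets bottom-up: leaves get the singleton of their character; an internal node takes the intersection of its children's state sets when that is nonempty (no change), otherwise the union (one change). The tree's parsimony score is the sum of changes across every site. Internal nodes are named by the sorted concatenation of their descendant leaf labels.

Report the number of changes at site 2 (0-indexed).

2

BY@0: {A} ∪ {C} = {A,C} (union, +1)
DF@0: {G} ∩ {G} = {G} (intersection, +0)
DFW@0: {G} ∪ {T} = {G,T} (union, +1)
BDFWY@0: {A,C} ∪ {G,T} = {A,C,G,T} (union, +1)
BDFKWY@0: {A,C,G,T} ∩ {A} = {A} (intersection, +0)
BY@1: {C} ∪ {A} = {A,C} (union, +1)
DF@1: {A} ∪ {G} = {A,G} (union, +1)
DFW@1: {A,G} ∪ {T} = {A,G,T} (union, +1)
BDFWY@1: {A,C} ∩ {A,G,T} = {A} (intersection, +0)
BDFKWY@1: {A} ∩ {A} = {A} (intersection, +0)
BY@2: {A} ∪ {T} = {A,T} (union, +1)
DF@2: {G} ∩ {G} = {G} (intersection, +0)
DFW@2: {G} ∪ {T} = {G,T} (union, +1)
BDFWY@2: {A,T} ∩ {G,T} = {T} (intersection, +0)
BDFKWY@2: {T} ∩ {T} = {T} (intersection, +0)
BY@3: {C} ∩ {C} = {C} (intersection, +0)
DF@3: {G} ∪ {A} = {A,G} (union, +1)
DFW@3: {A,G} ∪ {C} = {A,C,G} (union, +1)
BDFWY@3: {C} ∩ {A,C,G} = {C} (intersection, +0)
BDFKWY@3: {C} ∪ {A} = {A,C} (union, +1)
BY@4: {A} ∪ {C} = {A,C} (union, +1)
DF@4: {G} ∩ {G} = {G} (intersection, +0)
DFW@4: {G} ∪ {C} = {C,G} (union, +1)
BDFWY@4: {A,C} ∩ {C,G} = {C} (intersection, +0)
BDFKWY@4: {C} ∩ {C} = {C} (intersection, +0)
BY@5: {T} ∪ {A} = {A,T} (union, +1)
DF@5: {A} ∩ {A} = {A} (intersection, +0)
DFW@5: {A} ∩ {A} = {A} (intersection, +0)
BDFWY@5: {A,T} ∩ {A} = {A} (intersection, +0)
BDFKWY@5: {A} ∪ {G} = {A,G} (union, +1)
per-site changes: [3, 3, 2, 3, 2, 2]; total = 15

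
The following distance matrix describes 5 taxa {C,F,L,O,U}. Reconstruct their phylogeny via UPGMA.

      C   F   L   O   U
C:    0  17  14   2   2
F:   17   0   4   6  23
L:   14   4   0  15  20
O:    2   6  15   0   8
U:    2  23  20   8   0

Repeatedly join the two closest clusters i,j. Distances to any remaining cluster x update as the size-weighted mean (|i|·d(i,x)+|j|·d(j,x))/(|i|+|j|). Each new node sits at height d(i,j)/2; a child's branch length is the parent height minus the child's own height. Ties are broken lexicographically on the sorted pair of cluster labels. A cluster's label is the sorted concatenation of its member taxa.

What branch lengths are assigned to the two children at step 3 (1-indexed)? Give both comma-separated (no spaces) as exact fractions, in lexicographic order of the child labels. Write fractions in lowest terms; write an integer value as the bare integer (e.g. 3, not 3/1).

step 1: merge (C,O) at d=2; branch lengths C→1, O→1; new cluster CO
  updated: d(CO,F)=23/2, d(CO,L)=29/2, d(CO,U)=5
step 2: merge (F,L) at d=4; branch lengths F→2, L→2; new cluster FL
  updated: d(CO,FL)=13, d(FL,U)=43/2
step 3: merge (CO,U) at d=5; branch lengths CO→3/2, U→5/2; new cluster COU
  updated: d(COU,FL)=95/6
step 4: merge (COU,FL) at d=95/6; branch lengths COU→65/12, FL→71/12; new cluster CFLOU
final tree: (((C:1,O:1):3/2,U:5/2):65/12,(F:2,L:2):71/12)
total length: 64/3

3/2,5/2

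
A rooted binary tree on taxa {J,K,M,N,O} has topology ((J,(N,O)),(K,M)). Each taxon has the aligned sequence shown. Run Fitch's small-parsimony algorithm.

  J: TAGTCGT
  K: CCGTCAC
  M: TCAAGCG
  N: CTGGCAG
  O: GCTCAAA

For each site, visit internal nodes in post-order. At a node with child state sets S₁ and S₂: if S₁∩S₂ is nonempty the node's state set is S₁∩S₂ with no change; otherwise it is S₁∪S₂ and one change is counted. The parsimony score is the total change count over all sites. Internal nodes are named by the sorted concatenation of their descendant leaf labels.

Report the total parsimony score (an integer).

17

NO@0: {C} ∪ {G} = {C,G} (union, +1)
JNO@0: {T} ∪ {C,G} = {C,G,T} (union, +1)
KM@0: {C} ∪ {T} = {C,T} (union, +1)
JKMNO@0: {C,G,T} ∩ {C,T} = {C,T} (intersection, +0)
NO@1: {T} ∪ {C} = {C,T} (union, +1)
JNO@1: {A} ∪ {C,T} = {A,C,T} (union, +1)
KM@1: {C} ∩ {C} = {C} (intersection, +0)
JKMNO@1: {A,C,T} ∩ {C} = {C} (intersection, +0)
NO@2: {G} ∪ {T} = {G,T} (union, +1)
JNO@2: {G} ∩ {G,T} = {G} (intersection, +0)
KM@2: {G} ∪ {A} = {A,G} (union, +1)
JKMNO@2: {G} ∩ {A,G} = {G} (intersection, +0)
NO@3: {G} ∪ {C} = {C,G} (union, +1)
JNO@3: {T} ∪ {C,G} = {C,G,T} (union, +1)
KM@3: {T} ∪ {A} = {A,T} (union, +1)
JKMNO@3: {C,G,T} ∩ {A,T} = {T} (intersection, +0)
NO@4: {C} ∪ {A} = {A,C} (union, +1)
JNO@4: {C} ∩ {A,C} = {C} (intersection, +0)
KM@4: {C} ∪ {G} = {C,G} (union, +1)
JKMNO@4: {C} ∩ {C,G} = {C} (intersection, +0)
NO@5: {A} ∩ {A} = {A} (intersection, +0)
JNO@5: {G} ∪ {A} = {A,G} (union, +1)
KM@5: {A} ∪ {C} = {A,C} (union, +1)
JKMNO@5: {A,G} ∩ {A,C} = {A} (intersection, +0)
NO@6: {G} ∪ {A} = {A,G} (union, +1)
JNO@6: {T} ∪ {A,G} = {A,G,T} (union, +1)
KM@6: {C} ∪ {G} = {C,G} (union, +1)
JKMNO@6: {A,G,T} ∩ {C,G} = {G} (intersection, +0)
per-site changes: [3, 2, 2, 3, 2, 2, 3]; total = 17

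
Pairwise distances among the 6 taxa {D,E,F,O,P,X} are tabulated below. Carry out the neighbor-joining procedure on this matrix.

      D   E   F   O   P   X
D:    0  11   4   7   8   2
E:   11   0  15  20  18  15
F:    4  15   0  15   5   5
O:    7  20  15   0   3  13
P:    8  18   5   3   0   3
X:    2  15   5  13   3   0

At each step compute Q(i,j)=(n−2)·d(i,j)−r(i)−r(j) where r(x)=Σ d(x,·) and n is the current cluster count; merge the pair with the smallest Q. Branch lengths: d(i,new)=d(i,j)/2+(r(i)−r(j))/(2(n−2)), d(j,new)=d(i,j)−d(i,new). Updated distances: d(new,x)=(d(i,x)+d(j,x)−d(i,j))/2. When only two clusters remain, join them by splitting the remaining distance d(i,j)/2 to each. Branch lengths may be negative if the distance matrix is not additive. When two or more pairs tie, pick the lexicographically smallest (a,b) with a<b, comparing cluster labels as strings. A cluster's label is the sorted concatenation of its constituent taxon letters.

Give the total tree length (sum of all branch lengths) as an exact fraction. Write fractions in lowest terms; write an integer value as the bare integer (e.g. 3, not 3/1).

iteration 1: select O,P (d=3, Q=-83); attach at lengths (33/8, -9/8); label the merged cluster OP
  updated: d(D,OP)=6, d(E,OP)=35/2, d(F,OP)=17/2, d(OP,X)=13/2
iteration 2: select D,E (d=11, Q=-97/2); attach at lengths (-5/12, 137/12); label the merged cluster DE
  updated: d(DE,F)=4, d(DE,OP)=25/4, d(DE,X)=3
iteration 3: select DE,F (d=4, Q=-91/4); attach at lengths (15/16, 49/16); label the merged cluster DEF
  updated: d(DEF,OP)=43/8, d(DEF,X)=2
iteration 4: select DEF,OP (d=43/8, Q=-111/8); attach at lengths (7/16, 79/16); label the merged cluster DEFOP
  updated: d(DEFOP,X)=25/16
iteration 5: select DEFOP,X (d=25/16); attach at lengths (25/32, 25/32); label the merged cluster DEFOPX
final tree: ((((D:-5/12,E:137/12):15/16,F:49/16):7/16,(O:33/8,P:-9/8):79/16):25/32,X:25/32)
total length: 399/16

399/16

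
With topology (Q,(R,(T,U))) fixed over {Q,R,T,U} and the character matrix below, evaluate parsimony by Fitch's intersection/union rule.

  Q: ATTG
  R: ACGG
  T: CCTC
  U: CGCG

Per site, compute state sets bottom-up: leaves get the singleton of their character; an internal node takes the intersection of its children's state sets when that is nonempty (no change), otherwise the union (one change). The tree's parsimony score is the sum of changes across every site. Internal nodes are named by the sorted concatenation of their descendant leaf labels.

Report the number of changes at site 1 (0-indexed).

[col 0] TU: children T:{C}, U:{C} ∩→ {C}; cost 0
[col 0] RTU: children R:{A}, TU:{C} ∪→ {A,C}; cost 1
[col 0] QRTU: children Q:{A}, RTU:{A,C} ∩→ {A}; cost 0
[col 1] TU: children T:{C}, U:{G} ∪→ {C,G}; cost 1
[col 1] RTU: children R:{C}, TU:{C,G} ∩→ {C}; cost 0
[col 1] QRTU: children Q:{T}, RTU:{C} ∪→ {C,T}; cost 1
[col 2] TU: children T:{T}, U:{C} ∪→ {C,T}; cost 1
[col 2] RTU: children R:{G}, TU:{C,T} ∪→ {C,G,T}; cost 1
[col 2] QRTU: children Q:{T}, RTU:{C,G,T} ∩→ {T}; cost 0
[col 3] TU: children T:{C}, U:{G} ∪→ {C,G}; cost 1
[col 3] RTU: children R:{G}, TU:{C,G} ∩→ {G}; cost 0
[col 3] QRTU: children Q:{G}, RTU:{G} ∩→ {G}; cost 0
per-site changes: [1, 2, 2, 1]; total = 6

2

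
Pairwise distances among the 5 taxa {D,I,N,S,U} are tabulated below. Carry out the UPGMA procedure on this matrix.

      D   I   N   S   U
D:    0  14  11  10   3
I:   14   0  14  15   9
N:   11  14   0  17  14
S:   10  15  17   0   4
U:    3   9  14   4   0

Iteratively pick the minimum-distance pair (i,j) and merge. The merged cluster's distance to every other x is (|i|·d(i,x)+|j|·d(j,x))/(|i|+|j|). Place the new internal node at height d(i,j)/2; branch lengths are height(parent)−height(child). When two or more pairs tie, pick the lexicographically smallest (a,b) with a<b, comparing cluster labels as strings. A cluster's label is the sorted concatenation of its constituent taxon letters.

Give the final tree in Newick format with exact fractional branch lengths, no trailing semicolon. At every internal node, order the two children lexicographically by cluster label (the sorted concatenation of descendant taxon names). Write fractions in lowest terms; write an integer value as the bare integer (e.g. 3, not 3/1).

((((D:3/2,U:3/2):2,S:7/2):17/6,I:19/3):2/3,N:7)

step 1: merge (D,U) at d=3; branch lengths D→3/2, U→3/2; new cluster DU
  updated: d(DU,I)=23/2, d(DU,N)=25/2, d(DU,S)=7
step 2: merge (DU,S) at d=7; branch lengths DU→2, S→7/2; new cluster DSU
  updated: d(DSU,I)=38/3, d(DSU,N)=14
step 3: merge (DSU,I) at d=38/3; branch lengths DSU→17/6, I→19/3; new cluster DISU
  updated: d(DISU,N)=14
step 4: merge (DISU,N) at d=14; branch lengths DISU→2/3, N→7; new cluster DINSU
final tree: ((((D:3/2,U:3/2):2,S:7/2):17/6,I:19/3):2/3,N:7)
total length: 76/3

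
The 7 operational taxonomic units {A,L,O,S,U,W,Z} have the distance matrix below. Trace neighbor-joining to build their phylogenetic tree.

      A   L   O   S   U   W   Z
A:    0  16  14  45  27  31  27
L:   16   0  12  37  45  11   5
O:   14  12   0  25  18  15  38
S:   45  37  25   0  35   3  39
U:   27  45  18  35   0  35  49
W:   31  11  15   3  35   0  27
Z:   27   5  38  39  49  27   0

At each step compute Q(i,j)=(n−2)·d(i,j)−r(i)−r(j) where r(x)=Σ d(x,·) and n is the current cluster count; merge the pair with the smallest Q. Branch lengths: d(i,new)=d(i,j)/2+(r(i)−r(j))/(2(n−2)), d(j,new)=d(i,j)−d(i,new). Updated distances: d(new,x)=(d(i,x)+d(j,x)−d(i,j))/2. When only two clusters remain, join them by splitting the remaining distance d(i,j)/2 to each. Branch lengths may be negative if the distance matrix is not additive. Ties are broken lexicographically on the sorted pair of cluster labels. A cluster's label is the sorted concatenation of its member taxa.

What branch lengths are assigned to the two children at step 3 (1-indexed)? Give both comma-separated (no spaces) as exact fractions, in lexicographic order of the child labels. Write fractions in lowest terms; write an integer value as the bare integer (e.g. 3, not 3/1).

1. join S+W (d=3, Q=-291) ⇒ SW; edges |S|=77/10, |W|=-47/10
  updated: d(A,SW)=73/2, d(L,SW)=45/2, d(O,SW)=37/2, d(SW,U)=67/2, d(SW,Z)=63/2
2. join L+Z (d=5, Q=-231) ⇒ LZ; edges |L|=-15/4, |Z|=35/4
  updated: d(A,LZ)=19, d(LZ,O)=45/2, d(LZ,SW)=49/2, d(LZ,U)=89/2
3. join A+LZ (d=19, Q=-150) ⇒ ALZ; edges |A|=43/6, |LZ|=71/6
  updated: d(ALZ,O)=35/4, d(ALZ,SW)=21, d(ALZ,U)=105/4
4. join ALZ+SW (d=21, Q=-87) ⇒ ALSWZ; edges |ALZ|=25/4, |SW|=59/4
  updated: d(ALSWZ,O)=25/8, d(ALSWZ,U)=155/8
5. join ALSWZ+O (d=25/8, Q=-81/2) ⇒ ALOSWZ; edges |ALSWZ|=9/4, |O|=7/8
  updated: d(ALOSWZ,U)=137/8
6. join ALOSWZ+U (d=137/8) ⇒ ALOSUWZ; edges |ALOSWZ|=137/16, |U|=137/16
final tree: ((((A:43/6,(L:-15/4,Z:35/4):71/6):25/4,(S:77/10,W:-47/10):59/4):9/4,O:7/8):137/16,U:137/16)
total length: 273/4

43/6,71/6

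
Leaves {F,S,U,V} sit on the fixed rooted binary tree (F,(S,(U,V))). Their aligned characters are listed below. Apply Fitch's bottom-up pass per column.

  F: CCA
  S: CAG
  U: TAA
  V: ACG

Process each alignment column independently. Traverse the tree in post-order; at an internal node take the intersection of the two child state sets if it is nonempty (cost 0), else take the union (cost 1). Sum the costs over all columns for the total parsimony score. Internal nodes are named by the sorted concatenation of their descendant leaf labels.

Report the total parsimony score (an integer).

6

[col 0] UV: children U:{T}, V:{A} ∪→ {A,T}; cost 1
[col 0] SUV: children S:{C}, UV:{A,T} ∪→ {A,C,T}; cost 1
[col 0] FSUV: children F:{C}, SUV:{A,C,T} ∩→ {C}; cost 0
[col 1] UV: children U:{A}, V:{C} ∪→ {A,C}; cost 1
[col 1] SUV: children S:{A}, UV:{A,C} ∩→ {A}; cost 0
[col 1] FSUV: children F:{C}, SUV:{A} ∪→ {A,C}; cost 1
[col 2] UV: children U:{A}, V:{G} ∪→ {A,G}; cost 1
[col 2] SUV: children S:{G}, UV:{A,G} ∩→ {G}; cost 0
[col 2] FSUV: children F:{A}, SUV:{G} ∪→ {A,G}; cost 1
per-site changes: [2, 2, 2]; total = 6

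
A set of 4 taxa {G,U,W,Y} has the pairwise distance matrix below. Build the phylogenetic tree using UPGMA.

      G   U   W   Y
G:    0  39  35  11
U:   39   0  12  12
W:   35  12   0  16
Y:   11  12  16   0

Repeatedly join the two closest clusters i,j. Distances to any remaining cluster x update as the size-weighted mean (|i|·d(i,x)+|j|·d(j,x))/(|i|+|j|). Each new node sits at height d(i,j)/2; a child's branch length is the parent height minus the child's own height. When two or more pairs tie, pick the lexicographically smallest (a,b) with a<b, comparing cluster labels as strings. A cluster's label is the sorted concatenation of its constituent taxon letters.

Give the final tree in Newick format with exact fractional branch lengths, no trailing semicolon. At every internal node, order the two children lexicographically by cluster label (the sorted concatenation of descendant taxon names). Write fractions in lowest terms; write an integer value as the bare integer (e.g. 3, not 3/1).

1. join G+Y (d=11) ⇒ GY; edges |G|=11/2, |Y|=11/2
  updated: d(GY,U)=51/2, d(GY,W)=51/2
2. join U+W (d=12) ⇒ UW; edges |U|=6, |W|=6
  updated: d(GY,UW)=51/2
3. join GY+UW (d=51/2) ⇒ GUWY; edges |GY|=29/4, |UW|=27/4
final tree: ((G:11/2,Y:11/2):29/4,(U:6,W:6):27/4)
total length: 37

((G:11/2,Y:11/2):29/4,(U:6,W:6):27/4)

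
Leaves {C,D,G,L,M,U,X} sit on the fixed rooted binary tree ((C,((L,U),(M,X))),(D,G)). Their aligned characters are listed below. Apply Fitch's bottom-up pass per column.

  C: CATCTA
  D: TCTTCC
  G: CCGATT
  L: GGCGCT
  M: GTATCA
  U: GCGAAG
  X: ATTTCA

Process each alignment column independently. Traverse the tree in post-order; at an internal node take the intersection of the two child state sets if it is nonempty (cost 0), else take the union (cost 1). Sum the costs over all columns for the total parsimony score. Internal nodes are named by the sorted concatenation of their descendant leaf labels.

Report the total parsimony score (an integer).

21

LU@0: {G} ∩ {G} = {G} (intersection, +0)
MX@0: {G} ∪ {A} = {A,G} (union, +1)
LMUX@0: {G} ∩ {A,G} = {G} (intersection, +0)
CLMUX@0: {C} ∪ {G} = {C,G} (union, +1)
DG@0: {T} ∪ {C} = {C,T} (union, +1)
CDGLMUX@0: {C,G} ∩ {C,T} = {C} (intersection, +0)
LU@1: {G} ∪ {C} = {C,G} (union, +1)
MX@1: {T} ∩ {T} = {T} (intersection, +0)
LMUX@1: {C,G} ∪ {T} = {C,G,T} (union, +1)
CLMUX@1: {A} ∪ {C,G,T} = {A,C,G,T} (union, +1)
DG@1: {C} ∩ {C} = {C} (intersection, +0)
CDGLMUX@1: {A,C,G,T} ∩ {C} = {C} (intersection, +0)
LU@2: {C} ∪ {G} = {C,G} (union, +1)
MX@2: {A} ∪ {T} = {A,T} (union, +1)
LMUX@2: {C,G} ∪ {A,T} = {A,C,G,T} (union, +1)
CLMUX@2: {T} ∩ {A,C,G,T} = {T} (intersection, +0)
DG@2: {T} ∪ {G} = {G,T} (union, +1)
CDGLMUX@2: {T} ∩ {G,T} = {T} (intersection, +0)
LU@3: {G} ∪ {A} = {A,G} (union, +1)
MX@3: {T} ∩ {T} = {T} (intersection, +0)
LMUX@3: {A,G} ∪ {T} = {A,G,T} (union, +1)
CLMUX@3: {C} ∪ {A,G,T} = {A,C,G,T} (union, +1)
DG@3: {T} ∪ {A} = {A,T} (union, +1)
CDGLMUX@3: {A,C,G,T} ∩ {A,T} = {A,T} (intersection, +0)
LU@4: {C} ∪ {A} = {A,C} (union, +1)
MX@4: {C} ∩ {C} = {C} (intersection, +0)
LMUX@4: {A,C} ∩ {C} = {C} (intersection, +0)
CLMUX@4: {T} ∪ {C} = {C,T} (union, +1)
DG@4: {C} ∪ {T} = {C,T} (union, +1)
CDGLMUX@4: {C,T} ∩ {C,T} = {C,T} (intersection, +0)
LU@5: {T} ∪ {G} = {G,T} (union, +1)
MX@5: {A} ∩ {A} = {A} (intersection, +0)
LMUX@5: {G,T} ∪ {A} = {A,G,T} (union, +1)
CLMUX@5: {A} ∩ {A,G,T} = {A} (intersection, +0)
DG@5: {C} ∪ {T} = {C,T} (union, +1)
CDGLMUX@5: {A} ∪ {C,T} = {A,C,T} (union, +1)
per-site changes: [3, 3, 4, 4, 3, 4]; total = 21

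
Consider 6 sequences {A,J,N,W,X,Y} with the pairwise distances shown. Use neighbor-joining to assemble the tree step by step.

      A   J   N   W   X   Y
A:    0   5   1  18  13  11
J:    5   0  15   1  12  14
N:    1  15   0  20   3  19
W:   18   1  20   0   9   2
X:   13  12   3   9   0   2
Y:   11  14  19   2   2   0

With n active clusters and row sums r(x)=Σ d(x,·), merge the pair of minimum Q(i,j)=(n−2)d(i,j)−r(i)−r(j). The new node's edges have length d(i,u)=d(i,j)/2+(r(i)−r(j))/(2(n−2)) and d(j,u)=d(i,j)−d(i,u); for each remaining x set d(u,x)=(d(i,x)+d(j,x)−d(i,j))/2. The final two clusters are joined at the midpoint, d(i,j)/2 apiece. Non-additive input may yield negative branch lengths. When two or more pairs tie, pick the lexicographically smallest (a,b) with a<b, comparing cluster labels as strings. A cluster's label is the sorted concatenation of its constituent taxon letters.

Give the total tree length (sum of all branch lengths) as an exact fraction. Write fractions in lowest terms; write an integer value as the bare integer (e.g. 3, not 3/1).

39/2

1. join A+N (d=1, Q=-102) ⇒ AN; edges |A|=-3/4, |N|=7/4
  updated: d(AN,J)=19/2, d(AN,W)=37/2, d(AN,X)=15/2, d(AN,Y)=29/2
2. join J+W (d=1, Q=-64) ⇒ JW; edges |J|=3/2, |W|=-1/2
  updated: d(AN,JW)=27/2, d(JW,X)=10, d(JW,Y)=15/2
3. join AN+X (d=15/2, Q=-40) ⇒ ANX; edges |AN|=31/4, |X|=-1/4
  updated: d(ANX,JW)=8, d(ANX,Y)=9/2
4. join ANX+JW (d=8, Q=-20) ⇒ AJNWX; edges |ANX|=5/2, |JW|=11/2
  updated: d(AJNWX,Y)=2
5. join AJNWX+Y (d=2) ⇒ AJNWXY; edges |AJNWX|=1, |Y|=1
final tree: ((((A:-3/4,N:7/4):31/4,X:-1/4):5/2,(J:3/2,W:-1/2):11/2):1,Y:1)
total length: 39/2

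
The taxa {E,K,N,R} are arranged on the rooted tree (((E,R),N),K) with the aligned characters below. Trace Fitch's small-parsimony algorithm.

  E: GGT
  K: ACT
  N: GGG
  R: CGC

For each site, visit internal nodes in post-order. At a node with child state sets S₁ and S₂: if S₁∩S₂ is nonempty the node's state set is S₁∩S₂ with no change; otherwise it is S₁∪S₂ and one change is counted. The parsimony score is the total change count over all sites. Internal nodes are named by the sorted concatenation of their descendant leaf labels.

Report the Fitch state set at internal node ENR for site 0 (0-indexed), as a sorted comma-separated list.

ER@0: {G} ∪ {C} = {C,G} (union, +1)
ENR@0: {C,G} ∩ {G} = {G} (intersection, +0)
EKNR@0: {G} ∪ {A} = {A,G} (union, +1)
ER@1: {G} ∩ {G} = {G} (intersection, +0)
ENR@1: {G} ∩ {G} = {G} (intersection, +0)
EKNR@1: {G} ∪ {C} = {C,G} (union, +1)
ER@2: {T} ∪ {C} = {C,T} (union, +1)
ENR@2: {C,T} ∪ {G} = {C,G,T} (union, +1)
EKNR@2: {C,G,T} ∩ {T} = {T} (intersection, +0)
per-site changes: [2, 1, 2]; total = 5

G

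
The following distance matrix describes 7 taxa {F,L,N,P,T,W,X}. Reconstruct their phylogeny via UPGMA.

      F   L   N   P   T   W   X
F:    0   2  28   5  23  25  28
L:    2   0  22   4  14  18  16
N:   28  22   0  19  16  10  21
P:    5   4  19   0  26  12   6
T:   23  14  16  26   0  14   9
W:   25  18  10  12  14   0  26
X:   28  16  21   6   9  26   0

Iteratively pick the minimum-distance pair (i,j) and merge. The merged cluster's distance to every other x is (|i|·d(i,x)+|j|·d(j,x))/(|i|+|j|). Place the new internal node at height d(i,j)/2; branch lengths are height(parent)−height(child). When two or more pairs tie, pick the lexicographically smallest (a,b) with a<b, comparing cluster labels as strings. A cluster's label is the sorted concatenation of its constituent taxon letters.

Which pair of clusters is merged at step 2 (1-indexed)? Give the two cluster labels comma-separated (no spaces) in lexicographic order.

FL,P

iteration 1: select F,L (d=2); attach at lengths (1, 1); label the merged cluster FL
  updated: d(FL,N)=25, d(FL,P)=9/2, d(FL,T)=37/2, d(FL,W)=43/2, d(FL,X)=22
iteration 2: select FL,P (d=9/2); attach at lengths (5/4, 9/4); label the merged cluster FLP
  updated: d(FLP,N)=23, d(FLP,T)=21, d(FLP,W)=55/3, d(FLP,X)=50/3
iteration 3: select T,X (d=9); attach at lengths (9/2, 9/2); label the merged cluster TX
  updated: d(FLP,TX)=113/6, d(N,TX)=37/2, d(TX,W)=20
iteration 4: select N,W (d=10); attach at lengths (5, 5); label the merged cluster NW
  updated: d(FLP,NW)=62/3, d(NW,TX)=77/4
iteration 5: select FLP,TX (d=113/6); attach at lengths (43/6, 59/12); label the merged cluster FLPTX
  updated: d(FLPTX,NW)=201/10
iteration 6: select FLPTX,NW (d=201/10); attach at lengths (19/30, 101/20); label the merged cluster FLNPTWX
final tree: ((((F:1,L:1):5/4,P:9/4):43/6,(T:9/2,X:9/2):59/12):19/30,(N:5,W:5):101/20)
total length: 634/15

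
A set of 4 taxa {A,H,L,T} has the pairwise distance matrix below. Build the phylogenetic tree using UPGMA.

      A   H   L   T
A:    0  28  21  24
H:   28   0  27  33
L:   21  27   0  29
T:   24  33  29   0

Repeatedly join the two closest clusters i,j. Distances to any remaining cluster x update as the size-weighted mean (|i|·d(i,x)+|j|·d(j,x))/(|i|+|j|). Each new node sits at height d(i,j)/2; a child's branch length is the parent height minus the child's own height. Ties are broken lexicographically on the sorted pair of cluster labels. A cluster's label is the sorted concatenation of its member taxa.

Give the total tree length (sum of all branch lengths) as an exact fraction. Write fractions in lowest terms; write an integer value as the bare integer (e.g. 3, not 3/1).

1. join A+L (d=21) ⇒ AL; edges |A|=21/2, |L|=21/2
  updated: d(AL,H)=55/2, d(AL,T)=53/2
2. join AL+T (d=53/2) ⇒ ALT; edges |AL|=11/4, |T|=53/4
  updated: d(ALT,H)=88/3
3. join ALT+H (d=88/3) ⇒ AHLT; edges |ALT|=17/12, |H|=44/3
final tree: (((A:21/2,L:21/2):11/4,T:53/4):17/12,H:44/3)
total length: 637/12

637/12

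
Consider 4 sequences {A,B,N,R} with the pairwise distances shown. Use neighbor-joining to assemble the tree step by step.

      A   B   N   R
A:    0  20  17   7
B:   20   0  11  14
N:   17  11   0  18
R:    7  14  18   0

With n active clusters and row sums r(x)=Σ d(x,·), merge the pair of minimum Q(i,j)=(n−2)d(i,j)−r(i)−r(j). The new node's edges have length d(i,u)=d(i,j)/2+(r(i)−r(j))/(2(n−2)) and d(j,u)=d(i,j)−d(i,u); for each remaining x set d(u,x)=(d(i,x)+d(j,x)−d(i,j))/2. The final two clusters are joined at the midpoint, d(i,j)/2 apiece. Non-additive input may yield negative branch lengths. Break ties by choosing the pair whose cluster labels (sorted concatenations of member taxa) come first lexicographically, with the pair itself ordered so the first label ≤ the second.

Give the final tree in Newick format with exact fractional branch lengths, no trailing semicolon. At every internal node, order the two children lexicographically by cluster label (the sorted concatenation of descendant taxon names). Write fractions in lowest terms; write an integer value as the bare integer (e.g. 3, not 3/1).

step 1: merge (A,R) at d=7, Q=-69; branch lengths A→19/4, R→9/4; new cluster AR
  updated: d(AR,B)=27/2, d(AR,N)=14
step 2: merge (AR,B) at d=27/2, Q=-77/2; branch lengths AR→33/4, B→21/4; new cluster ABR
  updated: d(ABR,N)=23/4
step 3: merge (ABR,N) at d=23/4; branch lengths ABR→23/8, N→23/8; new cluster ABNR
final tree: (((A:19/4,R:9/4):33/4,B:21/4):23/8,N:23/8)
total length: 105/4

(((A:19/4,R:9/4):33/4,B:21/4):23/8,N:23/8)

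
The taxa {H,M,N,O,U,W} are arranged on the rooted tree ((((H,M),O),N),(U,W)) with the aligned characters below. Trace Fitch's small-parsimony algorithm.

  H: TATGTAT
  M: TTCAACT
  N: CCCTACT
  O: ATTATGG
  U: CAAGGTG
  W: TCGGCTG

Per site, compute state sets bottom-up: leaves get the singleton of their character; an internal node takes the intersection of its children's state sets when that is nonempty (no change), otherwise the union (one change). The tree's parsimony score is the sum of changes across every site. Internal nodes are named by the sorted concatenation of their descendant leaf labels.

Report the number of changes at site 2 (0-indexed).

[col 0] HM: children H:{T}, M:{T} ∩→ {T}; cost 0
[col 0] HMO: children HM:{T}, O:{A} ∪→ {A,T}; cost 1
[col 0] HMNO: children HMO:{A,T}, N:{C} ∪→ {A,C,T}; cost 1
[col 0] UW: children U:{C}, W:{T} ∪→ {C,T}; cost 1
[col 0] HMNOUW: children HMNO:{A,C,T}, UW:{C,T} ∩→ {C,T}; cost 0
[col 1] HM: children H:{A}, M:{T} ∪→ {A,T}; cost 1
[col 1] HMO: children HM:{A,T}, O:{T} ∩→ {T}; cost 0
[col 1] HMNO: children HMO:{T}, N:{C} ∪→ {C,T}; cost 1
[col 1] UW: children U:{A}, W:{C} ∪→ {A,C}; cost 1
[col 1] HMNOUW: children HMNO:{C,T}, UW:{A,C} ∩→ {C}; cost 0
[col 2] HM: children H:{T}, M:{C} ∪→ {C,T}; cost 1
[col 2] HMO: children HM:{C,T}, O:{T} ∩→ {T}; cost 0
[col 2] HMNO: children HMO:{T}, N:{C} ∪→ {C,T}; cost 1
[col 2] UW: children U:{A}, W:{G} ∪→ {A,G}; cost 1
[col 2] HMNOUW: children HMNO:{C,T}, UW:{A,G} ∪→ {A,C,G,T}; cost 1
[col 3] HM: children H:{G}, M:{A} ∪→ {A,G}; cost 1
[col 3] HMO: children HM:{A,G}, O:{A} ∩→ {A}; cost 0
[col 3] HMNO: children HMO:{A}, N:{T} ∪→ {A,T}; cost 1
[col 3] UW: children U:{G}, W:{G} ∩→ {G}; cost 0
[col 3] HMNOUW: children HMNO:{A,T}, UW:{G} ∪→ {A,G,T}; cost 1
[col 4] HM: children H:{T}, M:{A} ∪→ {A,T}; cost 1
[col 4] HMO: children HM:{A,T}, O:{T} ∩→ {T}; cost 0
[col 4] HMNO: children HMO:{T}, N:{A} ∪→ {A,T}; cost 1
[col 4] UW: children U:{G}, W:{C} ∪→ {C,G}; cost 1
[col 4] HMNOUW: children HMNO:{A,T}, UW:{C,G} ∪→ {A,C,G,T}; cost 1
[col 5] HM: children H:{A}, M:{C} ∪→ {A,C}; cost 1
[col 5] HMO: children HM:{A,C}, O:{G} ∪→ {A,C,G}; cost 1
[col 5] HMNO: children HMO:{A,C,G}, N:{C} ∩→ {C}; cost 0
[col 5] UW: children U:{T}, W:{T} ∩→ {T}; cost 0
[col 5] HMNOUW: children HMNO:{C}, UW:{T} ∪→ {C,T}; cost 1
[col 6] HM: children H:{T}, M:{T} ∩→ {T}; cost 0
[col 6] HMO: children HM:{T}, O:{G} ∪→ {G,T}; cost 1
[col 6] HMNO: children HMO:{G,T}, N:{T} ∩→ {T}; cost 0
[col 6] UW: children U:{G}, W:{G} ∩→ {G}; cost 0
[col 6] HMNOUW: children HMNO:{T}, UW:{G} ∪→ {G,T}; cost 1
per-site changes: [3, 3, 4, 3, 4, 3, 2]; total = 22

4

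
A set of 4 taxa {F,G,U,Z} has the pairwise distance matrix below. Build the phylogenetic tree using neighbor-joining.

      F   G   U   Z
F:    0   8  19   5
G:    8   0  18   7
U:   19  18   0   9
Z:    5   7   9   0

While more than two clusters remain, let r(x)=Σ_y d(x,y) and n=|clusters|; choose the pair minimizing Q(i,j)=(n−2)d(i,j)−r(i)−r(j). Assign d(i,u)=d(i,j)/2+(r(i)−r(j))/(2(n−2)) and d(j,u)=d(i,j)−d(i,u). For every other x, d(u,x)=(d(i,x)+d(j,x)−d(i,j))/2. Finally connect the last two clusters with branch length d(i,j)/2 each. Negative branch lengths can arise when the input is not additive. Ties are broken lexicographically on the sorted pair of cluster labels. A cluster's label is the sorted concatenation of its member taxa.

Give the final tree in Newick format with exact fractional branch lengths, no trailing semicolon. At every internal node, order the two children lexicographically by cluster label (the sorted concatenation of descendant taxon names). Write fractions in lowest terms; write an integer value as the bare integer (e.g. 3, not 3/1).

(((F:15/4,G:17/4):15/4,U:43/4):-7/8,Z:-7/8)

1. join F+G (d=8, Q=-49) ⇒ FG; edges |F|=15/4, |G|=17/4
  updated: d(FG,U)=29/2, d(FG,Z)=2
2. join FG+U (d=29/2, Q=-51/2) ⇒ FGU; edges |FG|=15/4, |U|=43/4
  updated: d(FGU,Z)=-7/4
3. join FGU+Z (d=-7/4) ⇒ FGUZ; edges |FGU|=-7/8, |Z|=-7/8
final tree: (((F:15/4,G:17/4):15/4,U:43/4):-7/8,Z:-7/8)
total length: 83/4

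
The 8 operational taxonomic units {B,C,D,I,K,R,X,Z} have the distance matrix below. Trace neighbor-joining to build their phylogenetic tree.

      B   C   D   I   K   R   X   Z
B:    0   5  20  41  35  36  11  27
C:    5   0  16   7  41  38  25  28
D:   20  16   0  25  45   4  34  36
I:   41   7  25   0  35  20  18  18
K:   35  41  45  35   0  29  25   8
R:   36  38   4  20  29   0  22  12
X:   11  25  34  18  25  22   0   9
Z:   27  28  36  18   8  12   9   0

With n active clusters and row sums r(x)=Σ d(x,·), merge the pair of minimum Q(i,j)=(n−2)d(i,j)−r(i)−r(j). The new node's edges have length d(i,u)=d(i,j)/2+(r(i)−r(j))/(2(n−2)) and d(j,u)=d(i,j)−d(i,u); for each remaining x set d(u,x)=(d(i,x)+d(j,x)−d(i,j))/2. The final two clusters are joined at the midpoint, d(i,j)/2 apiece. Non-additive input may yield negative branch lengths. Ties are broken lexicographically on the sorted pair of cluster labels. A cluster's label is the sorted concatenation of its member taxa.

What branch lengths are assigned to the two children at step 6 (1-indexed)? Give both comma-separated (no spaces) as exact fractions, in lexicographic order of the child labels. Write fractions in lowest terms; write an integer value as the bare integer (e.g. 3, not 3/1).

29/16,95/8

iteration 1: select D,R (d=4, Q=-317); attach at lengths (43/12, 5/12); label the merged cluster DR
  updated: d(B,DR)=26, d(C,DR)=25, d(DR,I)=41/2, d(DR,K)=35, d(DR,X)=26, d(DR,Z)=22
iteration 2: select B,C (d=5, Q=-251); attach at lengths (39/10, 11/10); label the merged cluster BC
  updated: d(BC,DR)=23, d(BC,I)=43/2, d(BC,K)=71/2, d(BC,X)=31/2, d(BC,Z)=25
iteration 3: select K,Z (d=8, Q=-377/2); attach at lengths (177/16, -49/16); label the merged cluster KZ
  updated: d(BC,KZ)=105/4, d(DR,KZ)=49/2, d(I,KZ)=45/2, d(KZ,X)=13
iteration 4: select KZ,X (d=13, Q=-479/4); attach at lengths (211/24, 101/24); label the merged cluster KXZ
  updated: d(BC,KXZ)=115/8, d(DR,KXZ)=75/4, d(I,KXZ)=55/4
iteration 5: select BC,KXZ (d=115/8, Q=-77); attach at lengths (163/16, 67/16); label the merged cluster BCKXZ
  updated: d(BCKXZ,DR)=219/16, d(BCKXZ,I)=167/16
iteration 6: select BCKXZ,DR (d=219/16, Q=-357/8); attach at lengths (29/16, 95/8); label the merged cluster BCDKRXZ
  updated: d(BCDKRXZ,I)=69/8
iteration 7: select BCDKRXZ,I (d=69/8); attach at lengths (69/16, 69/16); label the merged cluster BCDIKRXZ
final tree: ((((B:39/10,C:11/10):163/16,((K:177/16,Z:-49/16):211/24,X:101/24):67/16):29/16,(D:43/12,R:5/12):95/8):69/16,I:69/16)
total length: 1067/16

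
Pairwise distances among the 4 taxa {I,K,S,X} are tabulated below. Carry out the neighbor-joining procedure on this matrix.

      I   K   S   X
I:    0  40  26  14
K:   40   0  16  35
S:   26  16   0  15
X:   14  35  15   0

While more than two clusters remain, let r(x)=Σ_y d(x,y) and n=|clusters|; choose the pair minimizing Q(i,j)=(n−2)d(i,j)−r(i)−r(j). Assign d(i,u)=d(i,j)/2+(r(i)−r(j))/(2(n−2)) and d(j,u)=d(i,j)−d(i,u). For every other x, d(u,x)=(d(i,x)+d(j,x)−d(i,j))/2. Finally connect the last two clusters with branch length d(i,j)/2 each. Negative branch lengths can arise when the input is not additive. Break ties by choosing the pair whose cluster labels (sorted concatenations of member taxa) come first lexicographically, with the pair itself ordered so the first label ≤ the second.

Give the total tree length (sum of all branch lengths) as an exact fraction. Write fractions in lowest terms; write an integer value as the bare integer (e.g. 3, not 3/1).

44

step 1: merge (I,X) at d=14, Q=-116; branch lengths I→11, X→3; new cluster IX
  updated: d(IX,K)=61/2, d(IX,S)=27/2
step 2: merge (IX,K) at d=61/2, Q=-60; branch lengths IX→14, K→33/2; new cluster IKX
  updated: d(IKX,S)=-1/2
step 3: merge (IKX,S) at d=-1/2; branch lengths IKX→-1/4, S→-1/4; new cluster IKSX
final tree: (((I:11,X:3):14,K:33/2):-1/4,S:-1/4)
total length: 44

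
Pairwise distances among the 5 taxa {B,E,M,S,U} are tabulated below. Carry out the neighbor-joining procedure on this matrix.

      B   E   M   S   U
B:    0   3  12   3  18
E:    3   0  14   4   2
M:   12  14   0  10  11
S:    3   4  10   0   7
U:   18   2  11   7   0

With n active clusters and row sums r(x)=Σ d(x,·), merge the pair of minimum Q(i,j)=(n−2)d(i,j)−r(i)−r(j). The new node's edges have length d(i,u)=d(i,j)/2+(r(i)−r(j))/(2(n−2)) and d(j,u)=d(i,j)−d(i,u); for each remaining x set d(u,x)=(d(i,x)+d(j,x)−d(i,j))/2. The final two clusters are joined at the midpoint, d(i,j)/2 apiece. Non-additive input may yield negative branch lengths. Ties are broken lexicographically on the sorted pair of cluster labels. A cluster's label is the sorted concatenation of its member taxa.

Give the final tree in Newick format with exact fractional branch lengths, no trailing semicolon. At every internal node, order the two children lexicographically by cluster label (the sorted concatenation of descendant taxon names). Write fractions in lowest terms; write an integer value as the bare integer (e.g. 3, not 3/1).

iteration 1: select E,U (d=2, Q=-55); attach at lengths (-3/2, 7/2); label the merged cluster EU
  updated: d(B,EU)=19/2, d(EU,M)=23/2, d(EU,S)=9/2
iteration 2: select B,S (d=3, Q=-36); attach at lengths (13/4, -1/4); label the merged cluster BS
  updated: d(BS,EU)=11/2, d(BS,M)=19/2
iteration 3: select BS,EU (d=11/2, Q=-53/2); attach at lengths (7/4, 15/4); label the merged cluster BESU
  updated: d(BESU,M)=31/4
iteration 4: select BESU,M (d=31/4); attach at lengths (31/8, 31/8); label the merged cluster BEMSU
final tree: (((B:13/4,S:-1/4):7/4,(E:-3/2,U:7/2):15/4):31/8,M:31/8)
total length: 73/4

(((B:13/4,S:-1/4):7/4,(E:-3/2,U:7/2):15/4):31/8,M:31/8)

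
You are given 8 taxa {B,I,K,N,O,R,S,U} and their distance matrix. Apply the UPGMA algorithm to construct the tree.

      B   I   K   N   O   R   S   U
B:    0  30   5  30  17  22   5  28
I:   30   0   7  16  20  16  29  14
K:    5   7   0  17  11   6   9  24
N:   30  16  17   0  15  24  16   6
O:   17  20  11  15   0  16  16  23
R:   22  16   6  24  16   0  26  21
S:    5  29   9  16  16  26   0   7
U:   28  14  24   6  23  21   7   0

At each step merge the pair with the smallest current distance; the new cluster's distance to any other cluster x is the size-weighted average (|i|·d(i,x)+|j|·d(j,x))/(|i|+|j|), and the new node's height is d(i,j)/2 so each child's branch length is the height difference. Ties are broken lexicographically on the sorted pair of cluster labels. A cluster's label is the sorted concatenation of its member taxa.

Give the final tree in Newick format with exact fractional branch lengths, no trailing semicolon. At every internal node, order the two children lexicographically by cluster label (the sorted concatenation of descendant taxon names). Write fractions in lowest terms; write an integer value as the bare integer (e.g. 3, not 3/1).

iteration 1: select B,K (d=5); attach at lengths (5/2, 5/2); label the merged cluster BK
  updated: d(BK,I)=37/2, d(BK,N)=47/2, d(BK,O)=14, d(BK,R)=14, d(BK,S)=7, d(BK,U)=26
iteration 2: select N,U (d=6); attach at lengths (3, 3); label the merged cluster NU
  updated: d(BK,NU)=99/4, d(I,NU)=15, d(NU,O)=19, d(NU,R)=45/2, d(NU,S)=23/2
iteration 3: select BK,S (d=7); attach at lengths (1, 7/2); label the merged cluster BKS
  updated: d(BKS,I)=22, d(BKS,NU)=61/3, d(BKS,O)=44/3, d(BKS,R)=18
iteration 4: select BKS,O (d=44/3); attach at lengths (23/6, 22/3); label the merged cluster BKOS
  updated: d(BKOS,I)=43/2, d(BKOS,NU)=20, d(BKOS,R)=35/2
iteration 5: select I,NU (d=15); attach at lengths (15/2, 9/2); label the merged cluster INU
  updated: d(BKOS,INU)=41/2, d(INU,R)=61/3
iteration 6: select BKOS,R (d=35/2); attach at lengths (17/12, 35/4); label the merged cluster BKORS
  updated: d(BKORS,INU)=307/15
iteration 7: select BKORS,INU (d=307/15); attach at lengths (89/60, 41/15); label the merged cluster BIKNORSU
final tree: (((((B:5/2,K:5/2):1,S:7/2):23/6,O:22/3):17/12,R:35/4):89/60,(I:15/2,(N:3,U:3):9/2):41/15)
total length: 1061/20

(((((B:5/2,K:5/2):1,S:7/2):23/6,O:22/3):17/12,R:35/4):89/60,(I:15/2,(N:3,U:3):9/2):41/15)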